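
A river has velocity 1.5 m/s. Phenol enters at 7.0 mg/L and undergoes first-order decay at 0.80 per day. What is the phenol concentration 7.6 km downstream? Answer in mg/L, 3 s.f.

Travel time t = 7.6 km / 1.5 m/s = 7600/1.5 = 5067 s = 0.05864 d.
First-order decay: C = 7.0·exp(−0.80·0.05864) = 7.0·0.9542 = 6.679 mg/L.

6.68 mg/L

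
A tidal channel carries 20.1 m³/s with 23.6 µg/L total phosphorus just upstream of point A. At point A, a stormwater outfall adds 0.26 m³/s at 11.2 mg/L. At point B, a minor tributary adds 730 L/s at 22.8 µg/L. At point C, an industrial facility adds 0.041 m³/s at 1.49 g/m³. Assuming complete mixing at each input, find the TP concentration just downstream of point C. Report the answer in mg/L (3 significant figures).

0.164 mg/L

23.6 µg/L = 0.0236 mg/L.
After input A: C = (20.1·0.0236 + 0.26·11.2) / 20.36 = 0.1663 mg/L.
730 L/s = 0.73 m³/s.
22.8 µg/L = 0.0228 mg/L.
After input B: C = (20.36·0.1663 + 0.73·0.0228) / 21.09 = 0.1614 mg/L.
After input C: C = (21.09·0.1614 + 0.041·1.49) / 21.13 = 0.1639 mg/L.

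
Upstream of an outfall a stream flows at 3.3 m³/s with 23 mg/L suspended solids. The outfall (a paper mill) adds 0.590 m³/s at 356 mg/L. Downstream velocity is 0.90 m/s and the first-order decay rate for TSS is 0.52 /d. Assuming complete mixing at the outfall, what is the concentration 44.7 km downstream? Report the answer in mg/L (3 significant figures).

54.5 mg/L

After complete mixing, C₀ = (0.59·356 + 3.3·23) / 3.89 = 73.51 mg/L.
Travel time t = 4.47e+04 m / 0.90 m/s = 4.967e+04 s = 0.5748 d.
C = 73.51·exp(−0.52·0.5748) = 73.51·0.7416 = 54.51 mg/L.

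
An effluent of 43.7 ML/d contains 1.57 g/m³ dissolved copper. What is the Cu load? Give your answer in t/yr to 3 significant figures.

43.7 ML/d = 0.5058 m³/s.
Mass flux = Q·C = 0.5058 m³/s × 1.57 g/m³ = 0.7941 g/s.
= 0.7941 g/s × 31.56 = 25.06 t/yr.

25.1 t/yr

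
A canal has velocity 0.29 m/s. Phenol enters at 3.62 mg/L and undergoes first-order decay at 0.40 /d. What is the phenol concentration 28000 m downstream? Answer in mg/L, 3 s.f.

2.32 mg/L

Travel time t = 28000 m / 0.29 m/s = 2.8e+04/0.29 = 9.655e+04 s = 1.117 d.
First-order decay: C = 3.62·exp(−0.40·1.117) = 3.62·0.6395 = 2.315 mg/L.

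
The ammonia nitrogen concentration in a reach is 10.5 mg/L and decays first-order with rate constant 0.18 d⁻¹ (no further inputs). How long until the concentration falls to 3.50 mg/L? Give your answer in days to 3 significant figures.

t = ln(C₀/C)/k = ln(10.5/3.50)/0.18 = 1.099/0.18 = 6.103 d.

6.10 d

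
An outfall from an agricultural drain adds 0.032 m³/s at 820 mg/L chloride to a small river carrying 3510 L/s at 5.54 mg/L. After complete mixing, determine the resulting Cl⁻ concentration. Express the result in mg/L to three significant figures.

3510 L/s = 3.51 m³/s.
By mass balance at complete mixing, C = (0.032·820 + 3.51·5.54) / (0.032 + 3.51) = 45.69/3.542 = 12.9 mg/L.

12.9 mg/L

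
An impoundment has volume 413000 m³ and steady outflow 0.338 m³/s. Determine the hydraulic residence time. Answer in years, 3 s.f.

Q = 0.338 m³/s × 3.156e+07 s/yr = 1.067e+07 m³/yr.
Hydraulic residence time τ = V/Q = 413000/1.067e+07 = 0.03872 yr.

0.0387 yr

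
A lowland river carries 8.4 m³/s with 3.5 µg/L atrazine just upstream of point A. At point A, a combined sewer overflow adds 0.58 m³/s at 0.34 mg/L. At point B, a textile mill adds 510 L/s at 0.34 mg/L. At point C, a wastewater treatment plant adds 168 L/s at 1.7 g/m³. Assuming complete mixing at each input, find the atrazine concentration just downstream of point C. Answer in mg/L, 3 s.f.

0.0710 mg/L

3.5 µg/L = 0.0035 mg/L.
After input A: C = (8.4·0.0035 + 0.58·0.34) / 8.98 = 0.02523 mg/L.
510 L/s = 0.51 m³/s.
After input B: C = (8.98·0.02523 + 0.51·0.34) / 9.49 = 0.04215 mg/L.
168 L/s = 0.168 m³/s.
After input C: C = (9.49·0.04215 + 0.168·1.7) / 9.658 = 0.07099 mg/L.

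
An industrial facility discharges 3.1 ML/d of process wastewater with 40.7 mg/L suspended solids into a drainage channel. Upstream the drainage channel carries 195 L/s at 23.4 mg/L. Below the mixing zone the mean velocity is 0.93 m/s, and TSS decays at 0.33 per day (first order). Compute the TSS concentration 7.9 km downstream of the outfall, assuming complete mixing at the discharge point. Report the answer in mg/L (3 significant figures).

3.1 ML/d = 0.03588 m³/s.
195 L/s = 0.195 m³/s.
After complete mixing, C₀ = (0.03588·40.7 + 0.195·23.4) / 0.2309 = 26.09 mg/L.
Travel time t = 7900 m / 0.93 m/s = 8495 s = 0.09832 d.
C = 26.09·exp(−0.33·0.09832) = 26.09·0.9681 = 25.26 mg/L.

25.3 mg/L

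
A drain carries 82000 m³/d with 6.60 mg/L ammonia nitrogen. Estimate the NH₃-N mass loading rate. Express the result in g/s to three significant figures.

82000 m³/d = 0.9491 m³/s.
Mass flux = Q·C = 0.9491 m³/s × 6.6 g/m³ = 6.264 g/s.

6.26 g/s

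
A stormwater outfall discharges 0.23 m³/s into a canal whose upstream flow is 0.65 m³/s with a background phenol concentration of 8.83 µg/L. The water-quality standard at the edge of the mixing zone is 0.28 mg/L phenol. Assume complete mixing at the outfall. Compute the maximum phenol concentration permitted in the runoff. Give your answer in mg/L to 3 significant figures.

8.83 µg/L = 0.00883 mg/L.
Mass balance: 0.28·0.88 = 0.23·Cₑ + 0.65·0.00883.
Cₑ = (0.2464 − 0.00574) / 0.23 = 1.046 mg/L.

1.05 mg/L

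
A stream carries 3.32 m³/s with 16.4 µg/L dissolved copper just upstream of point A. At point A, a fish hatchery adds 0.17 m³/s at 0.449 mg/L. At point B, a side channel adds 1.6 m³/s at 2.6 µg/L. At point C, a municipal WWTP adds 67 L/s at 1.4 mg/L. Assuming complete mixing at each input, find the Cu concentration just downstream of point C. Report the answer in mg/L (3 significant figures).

16.4 µg/L = 0.0164 mg/L.
After input A: C = (3.32·0.0164 + 0.17·0.449) / 3.49 = 0.03747 mg/L.
2.6 µg/L = 0.0026 mg/L.
After input B: C = (3.49·0.03747 + 1.6·0.0026) / 5.09 = 0.02651 mg/L.
67 L/s = 0.067 m³/s.
After input C: C = (5.09·0.02651 + 0.067·1.4) / 5.157 = 0.04435 mg/L.

0.0444 mg/L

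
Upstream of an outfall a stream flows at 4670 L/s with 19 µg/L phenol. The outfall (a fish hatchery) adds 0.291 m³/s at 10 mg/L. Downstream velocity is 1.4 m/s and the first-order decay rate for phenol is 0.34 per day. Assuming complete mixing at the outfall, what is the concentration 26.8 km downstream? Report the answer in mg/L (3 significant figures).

0.561 mg/L

4670 L/s = 4.67 m³/s.
19 µg/L = 0.019 mg/L.
After complete mixing, C₀ = (0.291·10 + 4.67·0.019) / 4.961 = 0.6045 mg/L.
Travel time t = 2.68e+04 m / 1.4 m/s = 1.914e+04 s = 0.2216 d.
C = 0.6045·exp(−0.34·0.2216) = 0.6045·0.9274 = 0.5606 mg/L.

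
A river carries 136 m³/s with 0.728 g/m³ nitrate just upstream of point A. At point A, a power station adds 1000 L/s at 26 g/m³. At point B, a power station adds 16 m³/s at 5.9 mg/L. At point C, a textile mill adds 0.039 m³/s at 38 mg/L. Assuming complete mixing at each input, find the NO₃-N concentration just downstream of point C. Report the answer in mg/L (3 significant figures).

1.44 mg/L

1000 L/s = 1 m³/s.
After input A: C = (136·0.728 + 1·26) / 137 = 0.9125 mg/L.
After input B: C = (137·0.9125 + 16·5.9) / 153 = 1.434 mg/L.
After input C: C = (153·1.434 + 0.039·38) / 153 = 1.443 mg/L.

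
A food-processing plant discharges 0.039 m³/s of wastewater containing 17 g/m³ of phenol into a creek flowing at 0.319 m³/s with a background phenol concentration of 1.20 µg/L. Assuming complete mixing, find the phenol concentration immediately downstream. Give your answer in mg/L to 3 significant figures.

1.20 µg/L = 0.0012 mg/L.
Conservation of mass across the mixing zone: C = (0.039·17 + 0.319·0.0012) / (0.039 + 0.319) = 0.6634/0.358 = 1.853 mg/L.

1.85 mg/L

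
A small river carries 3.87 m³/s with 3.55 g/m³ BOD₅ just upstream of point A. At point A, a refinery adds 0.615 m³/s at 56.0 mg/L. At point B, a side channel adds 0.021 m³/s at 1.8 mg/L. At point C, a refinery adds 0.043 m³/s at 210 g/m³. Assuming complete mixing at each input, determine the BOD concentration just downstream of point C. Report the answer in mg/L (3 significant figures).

12.6 mg/L

After input A: C = (3.87·3.55 + 0.615·56) / 4.485 = 10.74 mg/L.
After input B: C = (4.485·10.74 + 0.021·1.8) / 4.506 = 10.7 mg/L.
After input C: C = (4.506·10.7 + 0.043·210) / 4.549 = 12.58 mg/L.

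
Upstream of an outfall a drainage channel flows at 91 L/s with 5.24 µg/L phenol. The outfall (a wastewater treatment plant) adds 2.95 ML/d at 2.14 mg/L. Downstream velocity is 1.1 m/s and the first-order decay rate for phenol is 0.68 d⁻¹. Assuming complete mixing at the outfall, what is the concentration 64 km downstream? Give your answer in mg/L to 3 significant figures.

0.372 mg/L

2.95 ML/d = 0.03414 m³/s.
91 L/s = 0.091 m³/s.
5.24 µg/L = 0.00524 mg/L.
After complete mixing, C₀ = (0.03414·2.14 + 0.091·0.00524) / 0.1251 = 0.5877 mg/L.
Travel time t = 6.4e+04 m / 1.1 m/s = 5.818e+04 s = 0.6734 d.
C = 0.5877·exp(−0.68·0.6734) = 0.5877·0.6326 = 0.3718 mg/L.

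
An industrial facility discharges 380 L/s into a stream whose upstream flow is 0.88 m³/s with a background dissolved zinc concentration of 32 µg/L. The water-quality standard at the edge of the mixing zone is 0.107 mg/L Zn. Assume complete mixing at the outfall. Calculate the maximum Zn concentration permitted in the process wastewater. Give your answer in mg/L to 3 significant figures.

380 L/s = 0.38 m³/s.
32 µg/L = 0.032 mg/L.
Mass balance: 0.107·1.26 = 0.38·Cₑ + 0.88·0.032.
Cₑ = (0.1348 − 0.02816) / 0.38 = 0.2807 mg/L.

0.281 mg/L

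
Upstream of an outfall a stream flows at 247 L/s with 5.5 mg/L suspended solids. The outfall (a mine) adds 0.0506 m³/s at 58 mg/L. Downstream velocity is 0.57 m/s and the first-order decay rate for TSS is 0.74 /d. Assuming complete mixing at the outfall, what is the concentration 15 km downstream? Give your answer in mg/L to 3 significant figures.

247 L/s = 0.247 m³/s.
After complete mixing, C₀ = (0.0506·58 + 0.247·5.5) / 0.2976 = 14.43 mg/L.
Travel time t = 1.5e+04 m / 0.57 m/s = 2.632e+04 s = 0.3046 d.
C = 14.43·exp(−0.74·0.3046) = 14.43·0.7982 = 11.52 mg/L.

11.5 mg/L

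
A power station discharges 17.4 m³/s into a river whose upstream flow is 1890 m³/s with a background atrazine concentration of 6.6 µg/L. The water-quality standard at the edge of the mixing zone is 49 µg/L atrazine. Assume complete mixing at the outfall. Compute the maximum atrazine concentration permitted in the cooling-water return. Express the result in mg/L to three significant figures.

6.6 µg/L = 0.0066 mg/L.
49 µg/L = 0.049 mg/L.
Mass balance: 0.049·1907 = 17.4·Cₑ + 1890·0.0066.
Cₑ = (93.46 − 12.47) / 17.4 = 4.655 mg/L.

4.65 mg/L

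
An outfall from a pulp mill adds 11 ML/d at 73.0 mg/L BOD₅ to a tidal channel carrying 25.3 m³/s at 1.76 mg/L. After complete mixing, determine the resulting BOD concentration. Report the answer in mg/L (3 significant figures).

11 ML/d = 0.1273 m³/s.
Flow-weighted mixing gives C = (0.1273·73 + 25.3·1.76) / (0.1273 + 25.3) = 53.82/25.43 = 2.117 mg/L.

2.12 mg/L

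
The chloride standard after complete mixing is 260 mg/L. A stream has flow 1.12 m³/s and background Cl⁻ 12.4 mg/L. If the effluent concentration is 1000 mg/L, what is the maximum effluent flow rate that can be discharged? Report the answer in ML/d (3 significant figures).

Mass balance at complete mixing: C_std·(Q_w + Q_r) = Q_w·C_e + Q_r·C_b.
Rearranging, Q_w = Q_r·(C_std − C_b)/(C_e − C_std) = 1.12·(260 − 12.4) / (1000 − 260) = 0.3747 m³/s.
= 32.38 ML/d.

32.4 ML/d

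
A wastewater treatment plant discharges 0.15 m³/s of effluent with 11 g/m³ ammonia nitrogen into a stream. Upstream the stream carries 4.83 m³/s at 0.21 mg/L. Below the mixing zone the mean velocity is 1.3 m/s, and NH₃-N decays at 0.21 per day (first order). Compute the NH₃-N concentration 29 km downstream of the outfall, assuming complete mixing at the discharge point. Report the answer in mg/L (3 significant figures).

After complete mixing, C₀ = (0.15·11 + 4.83·0.21) / 4.98 = 0.535 mg/L.
Travel time t = 2.9e+04 m / 1.3 m/s = 2.231e+04 s = 0.2582 d.
C = 0.535·exp(−0.21·0.2582) = 0.535·0.9472 = 0.5068 mg/L.

0.507 mg/L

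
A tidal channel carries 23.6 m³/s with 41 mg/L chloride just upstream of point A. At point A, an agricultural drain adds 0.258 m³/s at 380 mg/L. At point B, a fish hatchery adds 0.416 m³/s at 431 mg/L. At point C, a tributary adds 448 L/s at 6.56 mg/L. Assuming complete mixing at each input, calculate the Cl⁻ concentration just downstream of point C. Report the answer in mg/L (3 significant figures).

After input A: C = (23.6·41 + 0.258·380) / 23.86 = 44.67 mg/L.
After input B: C = (23.86·44.67 + 0.416·431) / 24.27 = 51.29 mg/L.
448 L/s = 0.448 m³/s.
After input C: C = (24.27·51.29 + 0.448·6.56) / 24.72 = 50.48 mg/L.

50.5 mg/L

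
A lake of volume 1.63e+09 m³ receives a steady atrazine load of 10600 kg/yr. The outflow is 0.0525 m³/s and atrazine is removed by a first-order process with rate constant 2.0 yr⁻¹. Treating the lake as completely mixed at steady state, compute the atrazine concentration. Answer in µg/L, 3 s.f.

3.25 µg/L

Outflow Q = 0.0525 m³/s × 3.156e+07 s/yr = 1.657e+06 m³/yr.
Steady-state CSTR mass balance: W = Q·C + k·V·C, so C = W/(Q + kV).
Q + kV = 1.657e+06 + 2.0·1.63e+09 = 3.262e+09 m³/yr.
C = 10600/3.262e+09 = 3.25e-06 kg/m³ = 0.00325 mg/L = 3.25 µg/L.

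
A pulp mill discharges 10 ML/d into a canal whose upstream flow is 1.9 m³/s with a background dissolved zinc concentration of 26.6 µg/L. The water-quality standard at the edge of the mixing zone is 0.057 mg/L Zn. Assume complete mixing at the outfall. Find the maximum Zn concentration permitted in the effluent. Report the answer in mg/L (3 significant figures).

10 ML/d = 0.1157 m³/s.
26.6 µg/L = 0.0266 mg/L.
Mass balance: 0.057·2.016 = 0.1157·Cₑ + 1.9·0.0266.
Cₑ = (0.1149 − 0.05054) / 0.1157 = 0.556 mg/L.

0.556 mg/L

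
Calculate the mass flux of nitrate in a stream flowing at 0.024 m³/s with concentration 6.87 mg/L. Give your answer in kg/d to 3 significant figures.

Mass flux = Q·C = 0.024 m³/s × 6.87 g/m³ = 0.1649 g/s.
= 0.1649 g/s × 86.4 = 14.25 kg/d.

14.2 kg/d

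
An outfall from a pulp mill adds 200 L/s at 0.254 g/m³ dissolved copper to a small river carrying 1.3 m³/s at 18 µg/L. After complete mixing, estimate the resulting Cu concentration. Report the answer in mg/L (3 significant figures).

200 L/s = 0.2 m³/s.
18 µg/L = 0.018 mg/L.
By mass balance at complete mixing, C = (0.2·0.254 + 1.3·0.018) / (0.2 + 1.3) = 0.0742/1.5 = 0.04947 mg/L.

0.0495 mg/L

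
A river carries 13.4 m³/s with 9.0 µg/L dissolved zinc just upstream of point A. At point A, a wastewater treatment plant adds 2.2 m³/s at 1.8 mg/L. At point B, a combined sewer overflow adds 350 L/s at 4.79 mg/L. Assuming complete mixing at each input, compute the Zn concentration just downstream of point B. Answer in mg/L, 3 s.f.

9.0 µg/L = 0.009 mg/L.
After input A: C = (13.4·0.009 + 2.2·1.8) / 15.6 = 0.2616 mg/L.
350 L/s = 0.35 m³/s.
After input B: C = (15.6·0.2616 + 0.35·4.79) / 15.95 = 0.3609 mg/L.

0.361 mg/L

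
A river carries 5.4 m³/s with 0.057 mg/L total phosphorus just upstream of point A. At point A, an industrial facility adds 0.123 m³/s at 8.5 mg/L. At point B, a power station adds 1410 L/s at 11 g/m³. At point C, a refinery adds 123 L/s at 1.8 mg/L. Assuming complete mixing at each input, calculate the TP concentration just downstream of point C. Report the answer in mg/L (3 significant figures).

After input A: C = (5.4·0.057 + 0.123·8.5) / 5.523 = 0.245 mg/L.
1410 L/s = 1.41 m³/s.
After input B: C = (5.523·0.245 + 1.41·11) / 6.933 = 2.432 mg/L.
123 L/s = 0.123 m³/s.
After input C: C = (6.933·2.432 + 0.123·1.8) / 7.056 = 2.421 mg/L.

2.42 mg/L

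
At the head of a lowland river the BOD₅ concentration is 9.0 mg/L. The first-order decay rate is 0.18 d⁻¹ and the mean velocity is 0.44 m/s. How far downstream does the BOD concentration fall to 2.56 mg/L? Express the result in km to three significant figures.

266 km

From C = C₀·e^(−kt), t = ln(C₀/C)/k = ln(9.0/2.56)/0.18 = 1.257/0.18 = 6.985 d.
Distance = v·t = 0.44 m/s × 6.035e+05 s = 2.655e+05 m = 265.5 km.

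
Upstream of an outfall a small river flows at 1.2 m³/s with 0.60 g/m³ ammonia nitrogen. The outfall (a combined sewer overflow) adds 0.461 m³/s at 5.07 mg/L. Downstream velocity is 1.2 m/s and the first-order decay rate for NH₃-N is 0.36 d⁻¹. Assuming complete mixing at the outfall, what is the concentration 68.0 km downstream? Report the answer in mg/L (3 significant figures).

After complete mixing, C₀ = (0.461·5.07 + 1.2·0.6) / 1.661 = 1.841 mg/L.
Travel time t = 6.8e+04 m / 1.2 m/s = 5.667e+04 s = 0.6559 d.
C = 1.841·exp(−0.36·0.6559) = 1.841·0.7897 = 1.454 mg/L.

1.45 mg/L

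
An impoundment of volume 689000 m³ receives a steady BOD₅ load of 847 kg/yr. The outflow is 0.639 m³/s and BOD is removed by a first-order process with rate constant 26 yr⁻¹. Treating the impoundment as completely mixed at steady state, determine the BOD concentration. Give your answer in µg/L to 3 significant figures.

22.2 µg/L

Outflow Q = 0.639 m³/s × 3.156e+07 s/yr = 2.017e+07 m³/yr.
Steady-state CSTR mass balance: W = Q·C + k·V·C, so C = W/(Q + kV).
Q + kV = 2.017e+07 + 26·689000 = 3.808e+07 m³/yr.
C = 847/3.808e+07 = 2.224e-05 kg/m³ = 0.02224 mg/L = 22.24 µg/L.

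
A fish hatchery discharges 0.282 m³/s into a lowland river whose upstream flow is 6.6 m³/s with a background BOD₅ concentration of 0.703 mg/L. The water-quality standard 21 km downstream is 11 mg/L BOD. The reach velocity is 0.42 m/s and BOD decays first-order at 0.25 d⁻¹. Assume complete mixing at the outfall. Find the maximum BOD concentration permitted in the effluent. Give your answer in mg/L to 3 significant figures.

294 mg/L

Travel time to the compliance point: t = 2.1e+04/0.42 = 5e+04 s = 0.5787 d; decay factor exp(−0.25·0.5787) = 0.8653.
So the concentration just after mixing may be at most 11/0.8653 = 12.71 mg/L.
Mass balance: 12.71·6.882 = 0.282·Cₑ + 6.6·0.703.
Cₑ = (87.49 − 4.64) / 0.282 = 293.8 mg/L.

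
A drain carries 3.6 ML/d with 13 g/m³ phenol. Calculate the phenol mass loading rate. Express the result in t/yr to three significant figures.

3.6 ML/d = 0.04167 m³/s.
Mass flux = Q·C = 0.04167 m³/s × 13 g/m³ = 0.5417 g/s.
= 0.5417 g/s × 31.56 = 17.09 t/yr.

17.1 t/yr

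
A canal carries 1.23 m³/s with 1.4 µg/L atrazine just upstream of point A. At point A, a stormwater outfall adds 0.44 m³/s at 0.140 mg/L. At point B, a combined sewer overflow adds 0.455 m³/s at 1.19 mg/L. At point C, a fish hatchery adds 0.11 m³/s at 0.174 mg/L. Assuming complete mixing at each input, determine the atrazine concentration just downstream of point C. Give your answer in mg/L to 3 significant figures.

0.279 mg/L

1.4 µg/L = 0.0014 mg/L.
After input A: C = (1.23·0.0014 + 0.44·0.14) / 1.67 = 0.03792 mg/L.
After input B: C = (1.67·0.03792 + 0.455·1.19) / 2.125 = 0.2846 mg/L.
After input C: C = (2.125·0.2846 + 0.11·0.174) / 2.235 = 0.2792 mg/L.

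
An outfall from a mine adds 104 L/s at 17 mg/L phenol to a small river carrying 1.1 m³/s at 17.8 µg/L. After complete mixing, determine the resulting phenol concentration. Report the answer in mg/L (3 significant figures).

104 L/s = 0.104 m³/s.
17.8 µg/L = 0.0178 mg/L.
Conservation of mass across the mixing zone: C = (0.104·17 + 1.1·0.0178) / (0.104 + 1.1) = 1.788/1.204 = 1.485 mg/L.

1.48 mg/L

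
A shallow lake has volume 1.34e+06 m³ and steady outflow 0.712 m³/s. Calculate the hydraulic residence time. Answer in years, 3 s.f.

0.0596 yr

Q = 0.712 m³/s × 3.156e+07 s/yr = 2.247e+07 m³/yr.
Hydraulic residence time τ = V/Q = 1.34e+06/2.247e+07 = 0.05964 yr.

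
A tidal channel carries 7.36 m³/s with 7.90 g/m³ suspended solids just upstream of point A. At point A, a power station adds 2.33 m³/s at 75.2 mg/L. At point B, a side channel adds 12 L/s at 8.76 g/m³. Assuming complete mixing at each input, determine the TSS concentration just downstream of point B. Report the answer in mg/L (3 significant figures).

24.1 mg/L

After input A: C = (7.36·7.9 + 2.33·75.2) / 9.69 = 24.08 mg/L.
12 L/s = 0.012 m³/s.
After input B: C = (9.69·24.08 + 0.012·8.76) / 9.702 = 24.06 mg/L.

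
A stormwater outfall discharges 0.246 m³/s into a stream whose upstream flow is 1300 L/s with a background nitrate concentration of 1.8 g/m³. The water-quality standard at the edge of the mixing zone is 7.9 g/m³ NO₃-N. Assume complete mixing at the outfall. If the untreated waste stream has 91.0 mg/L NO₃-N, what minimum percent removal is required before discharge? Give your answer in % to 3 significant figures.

55.9 %

1300 L/s = 1.3 m³/s.
Mass balance: 7.9·1.546 = 0.246·Cₑ + 1.3·1.8.
Cₑ = (12.21 − 2.34) / 0.246 = 40.14 mg/L.
Required removal = 1 − 40.14/91.0 = 55.89 %.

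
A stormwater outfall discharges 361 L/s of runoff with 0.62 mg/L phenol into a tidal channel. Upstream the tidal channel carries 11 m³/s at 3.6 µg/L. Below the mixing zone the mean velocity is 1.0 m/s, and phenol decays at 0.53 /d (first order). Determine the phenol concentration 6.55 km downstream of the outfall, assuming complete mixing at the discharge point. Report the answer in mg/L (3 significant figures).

0.0223 mg/L

361 L/s = 0.361 m³/s.
3.6 µg/L = 0.0036 mg/L.
After complete mixing, C₀ = (0.361·0.62 + 11·0.0036) / 11.36 = 0.02319 mg/L.
Travel time t = 6550 m / 1.0 m/s = 6550 s = 0.07581 d.
C = 0.02319·exp(−0.53·0.07581) = 0.02319·0.9606 = 0.02227 mg/L.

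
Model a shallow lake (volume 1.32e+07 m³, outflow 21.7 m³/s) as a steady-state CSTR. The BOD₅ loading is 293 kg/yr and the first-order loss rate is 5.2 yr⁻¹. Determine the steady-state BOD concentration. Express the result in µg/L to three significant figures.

Outflow Q = 21.7 m³/s × 3.156e+07 s/yr = 6.848e+08 m³/yr.
Steady-state CSTR mass balance: W = Q·C + k·V·C, so C = W/(Q + kV).
Q + kV = 6.848e+08 + 5.2·1.32e+07 = 7.534e+08 m³/yr.
C = 293/7.534e+08 = 3.889e-07 kg/m³ = 0.0003889 mg/L = 0.3889 µg/L.

0.389 µg/L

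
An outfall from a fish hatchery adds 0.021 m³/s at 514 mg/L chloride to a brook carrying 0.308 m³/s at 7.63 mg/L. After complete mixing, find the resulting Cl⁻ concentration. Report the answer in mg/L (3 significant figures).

40.0 mg/L

By mass balance at complete mixing, C = (0.021·514 + 0.308·7.63) / (0.021 + 0.308) = 13.14/0.329 = 39.95 mg/L.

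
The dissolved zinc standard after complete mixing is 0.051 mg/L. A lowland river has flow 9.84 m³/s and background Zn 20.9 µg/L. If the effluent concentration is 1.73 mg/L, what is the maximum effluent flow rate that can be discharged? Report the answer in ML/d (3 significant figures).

20.9 µg/L = 0.0209 mg/L.
Mass balance at complete mixing: C_std·(Q_w + Q_r) = Q_w·C_e + Q_r·C_b.
Rearranging, Q_w = Q_r·(C_std − C_b)/(C_e − C_std) = 9.84·(0.051 − 0.0209) / (1.73 − 0.051) = 0.1764 m³/s.
= 15.24 ML/d.

15.2 ML/d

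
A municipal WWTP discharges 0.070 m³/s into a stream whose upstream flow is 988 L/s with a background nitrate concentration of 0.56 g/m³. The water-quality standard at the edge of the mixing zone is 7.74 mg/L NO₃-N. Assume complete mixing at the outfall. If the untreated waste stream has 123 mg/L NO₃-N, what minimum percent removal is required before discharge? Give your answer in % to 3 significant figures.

11.3 %

988 L/s = 0.988 m³/s.
Mass balance: 7.74·1.058 = 0.07·Cₑ + 0.988·0.56.
Cₑ = (8.189 − 0.5533) / 0.07 = 109.1 mg/L.
Required removal = 1 − 109.1/123 = 11.32 %.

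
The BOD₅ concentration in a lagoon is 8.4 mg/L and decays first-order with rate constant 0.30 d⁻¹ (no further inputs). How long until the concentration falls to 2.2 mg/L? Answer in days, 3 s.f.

4.47 d

t = ln(C₀/C)/k = ln(8.4/2.2)/0.30 = 1.34/0.30 = 4.466 d.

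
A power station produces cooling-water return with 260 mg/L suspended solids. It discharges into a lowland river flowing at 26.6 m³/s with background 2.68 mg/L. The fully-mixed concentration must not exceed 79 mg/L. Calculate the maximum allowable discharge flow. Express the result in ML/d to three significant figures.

969 ML/d

Mass balance at complete mixing: C_std·(Q_w + Q_r) = Q_w·C_e + Q_r·C_b.
Rearranging, Q_w = Q_r·(C_std − C_b)/(C_e − C_std) = 26.6·(79 − 2.68) / (260 − 79) = 11.22 m³/s.
= 969.1 ML/d.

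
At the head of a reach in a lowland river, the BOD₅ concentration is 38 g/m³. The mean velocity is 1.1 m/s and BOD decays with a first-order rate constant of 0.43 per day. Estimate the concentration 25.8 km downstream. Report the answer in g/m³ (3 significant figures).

33.8 g/m³

Travel time t = 25.8 km / 1.1 m/s = 2.58e+04/1.1 = 2.345e+04 s = 0.2715 d.
First-order decay: C = 38·exp(−0.43·0.2715) = 38·0.8898 = 33.81 g/m³.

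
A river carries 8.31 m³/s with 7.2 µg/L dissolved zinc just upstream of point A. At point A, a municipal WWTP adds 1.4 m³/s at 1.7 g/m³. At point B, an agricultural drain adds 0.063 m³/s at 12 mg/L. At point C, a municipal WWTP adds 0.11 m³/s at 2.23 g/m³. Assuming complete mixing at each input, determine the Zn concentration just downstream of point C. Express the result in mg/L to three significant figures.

0.348 mg/L

7.2 µg/L = 0.0072 mg/L.
After input A: C = (8.31·0.0072 + 1.4·1.7) / 9.71 = 0.2513 mg/L.
After input B: C = (9.71·0.2513 + 0.063·12) / 9.773 = 0.327 mg/L.
After input C: C = (9.773·0.327 + 0.11·2.23) / 9.883 = 0.3482 mg/L.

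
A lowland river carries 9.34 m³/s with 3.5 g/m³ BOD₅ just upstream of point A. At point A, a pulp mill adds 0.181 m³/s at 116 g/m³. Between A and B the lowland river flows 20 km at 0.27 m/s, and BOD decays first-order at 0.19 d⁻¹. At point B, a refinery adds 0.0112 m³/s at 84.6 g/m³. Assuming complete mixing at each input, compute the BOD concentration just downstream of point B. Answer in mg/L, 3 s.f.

4.88 mg/L

After input A: C = (9.34·3.5 + 0.181·116) / 9.521 = 5.639 mg/L.
Over the 20 km reach to input B (t = 7.407e+04 s = 0.8573 d), decay gives C = 5.639·exp(−0.19·0.8573) = 4.791 mg/L.
After input B: C = (9.521·4.791 + 0.0112·84.6) / 9.532 = 4.885 mg/L.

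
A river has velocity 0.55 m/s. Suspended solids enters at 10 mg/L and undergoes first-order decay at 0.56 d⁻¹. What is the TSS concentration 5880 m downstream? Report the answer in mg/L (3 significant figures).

Travel time t = 5880 m / 0.55 m/s = 5880/0.55 = 1.069e+04 s = 0.1237 d.
First-order decay: C = 10·exp(−0.56·0.1237) = 10·0.9331 = 9.331 mg/L.

9.33 mg/L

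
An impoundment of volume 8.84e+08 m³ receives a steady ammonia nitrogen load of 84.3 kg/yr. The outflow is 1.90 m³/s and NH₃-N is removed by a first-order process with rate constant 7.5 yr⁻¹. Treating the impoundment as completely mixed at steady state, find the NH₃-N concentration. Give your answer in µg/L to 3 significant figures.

0.0126 µg/L

Outflow Q = 1.90 m³/s × 3.156e+07 s/yr = 5.996e+07 m³/yr.
Steady-state CSTR mass balance: W = Q·C + k·V·C, so C = W/(Q + kV).
Q + kV = 5.996e+07 + 7.5·8.84e+08 = 6.69e+09 m³/yr.
C = 84.3/6.69e+09 = 1.26e-08 kg/m³ = 1.26e-05 mg/L = 0.0126 µg/L.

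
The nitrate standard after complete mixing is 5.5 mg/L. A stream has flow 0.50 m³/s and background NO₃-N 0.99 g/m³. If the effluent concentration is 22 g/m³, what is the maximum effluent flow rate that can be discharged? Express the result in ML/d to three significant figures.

Mass balance at complete mixing: C_std·(Q_w + Q_r) = Q_w·C_e + Q_r·C_b.
Rearranging, Q_w = Q_r·(C_std − C_b)/(C_e − C_std) = 0.50·(5.5 − 0.99) / (22 − 5.5) = 0.1367 m³/s.
= 11.81 ML/d.

11.8 ML/d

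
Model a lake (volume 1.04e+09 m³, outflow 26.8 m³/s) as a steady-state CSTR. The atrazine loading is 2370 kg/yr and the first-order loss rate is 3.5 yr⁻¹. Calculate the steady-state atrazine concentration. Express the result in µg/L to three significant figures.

Outflow Q = 26.8 m³/s × 3.156e+07 s/yr = 8.457e+08 m³/yr.
Steady-state CSTR mass balance: W = Q·C + k·V·C, so C = W/(Q + kV).
Q + kV = 8.457e+08 + 3.5·1.04e+09 = 4.486e+09 m³/yr.
C = 2370/4.486e+09 = 5.283e-07 kg/m³ = 0.0005283 mg/L = 0.5283 µg/L.

0.528 µg/L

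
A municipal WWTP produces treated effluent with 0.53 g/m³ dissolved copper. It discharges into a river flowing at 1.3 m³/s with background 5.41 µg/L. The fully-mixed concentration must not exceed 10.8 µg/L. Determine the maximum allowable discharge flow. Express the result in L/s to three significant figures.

5.41 µg/L = 0.00541 mg/L.
10.8 µg/L = 0.0108 mg/L.
Mass balance at complete mixing: C_std·(Q_w + Q_r) = Q_w·C_e + Q_r·C_b.
Rearranging, Q_w = Q_r·(C_std − C_b)/(C_e − C_std) = 1.3·(0.0108 − 0.00541) / (0.53 − 0.0108) = 0.0135 m³/s.
= 13.5 L/s.

13.5 L/s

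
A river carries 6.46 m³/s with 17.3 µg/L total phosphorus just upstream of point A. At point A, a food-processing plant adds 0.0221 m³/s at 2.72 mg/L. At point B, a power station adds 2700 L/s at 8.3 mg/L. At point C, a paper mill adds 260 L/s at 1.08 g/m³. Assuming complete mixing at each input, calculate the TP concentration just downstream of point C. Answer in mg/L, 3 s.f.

2.42 mg/L

17.3 µg/L = 0.0173 mg/L.
After input A: C = (6.46·0.0173 + 0.0221·2.72) / 6.482 = 0.02651 mg/L.
2700 L/s = 2.7 m³/s.
After input B: C = (6.482·0.02651 + 2.7·8.3) / 9.182 = 2.459 mg/L.
260 L/s = 0.26 m³/s.
After input C: C = (9.182·2.459 + 0.26·1.08) / 9.442 = 2.421 mg/L.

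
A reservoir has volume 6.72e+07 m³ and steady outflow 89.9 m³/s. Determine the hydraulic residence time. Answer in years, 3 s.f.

Q = 89.9 m³/s × 3.156e+07 s/yr = 2.837e+09 m³/yr.
Hydraulic residence time τ = V/Q = 6.72e+07/2.837e+09 = 0.02369 yr.

0.0237 yr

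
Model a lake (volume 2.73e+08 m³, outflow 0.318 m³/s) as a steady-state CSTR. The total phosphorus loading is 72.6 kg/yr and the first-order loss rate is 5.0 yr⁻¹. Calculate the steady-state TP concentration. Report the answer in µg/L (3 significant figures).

Outflow Q = 0.318 m³/s × 3.156e+07 s/yr = 1.004e+07 m³/yr.
Steady-state CSTR mass balance: W = Q·C + k·V·C, so C = W/(Q + kV).
Q + kV = 1.004e+07 + 5.0·2.73e+08 = 1.375e+09 m³/yr.
C = 72.6/1.375e+09 = 5.28e-08 kg/m³ = 5.28e-05 mg/L = 0.0528 µg/L.

0.0528 µg/L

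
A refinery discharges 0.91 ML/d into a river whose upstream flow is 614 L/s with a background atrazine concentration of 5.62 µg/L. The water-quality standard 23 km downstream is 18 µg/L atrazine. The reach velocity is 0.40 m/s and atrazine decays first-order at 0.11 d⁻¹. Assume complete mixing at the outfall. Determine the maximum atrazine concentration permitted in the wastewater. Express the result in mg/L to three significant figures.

0.91 ML/d = 0.01053 m³/s.
614 L/s = 0.614 m³/s.
5.62 µg/L = 0.00562 mg/L.
18 µg/L = 0.018 mg/L.
Travel time to the compliance point: t = 2.3e+04/0.40 = 5.75e+04 s = 0.6655 d; decay factor exp(−0.11·0.6655) = 0.9294.
So the concentration just after mixing may be at most 0.018/0.9294 = 0.01937 mg/L.
Mass balance: 0.01937·0.6245 = 0.01053·Cₑ + 0.614·0.00562.
Cₑ = (0.0121 − 0.003451) / 0.01053 = 0.8208 mg/L.

0.821 mg/L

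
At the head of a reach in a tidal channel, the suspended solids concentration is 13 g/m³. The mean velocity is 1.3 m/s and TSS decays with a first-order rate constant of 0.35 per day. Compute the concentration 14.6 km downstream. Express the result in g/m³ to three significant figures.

12.4 g/m³

Travel time t = 14.6 km / 1.3 m/s = 1.46e+04/1.3 = 1.123e+04 s = 0.13 d.
First-order decay: C = 13·exp(−0.35·0.13) = 13·0.9555 = 12.42 g/m³.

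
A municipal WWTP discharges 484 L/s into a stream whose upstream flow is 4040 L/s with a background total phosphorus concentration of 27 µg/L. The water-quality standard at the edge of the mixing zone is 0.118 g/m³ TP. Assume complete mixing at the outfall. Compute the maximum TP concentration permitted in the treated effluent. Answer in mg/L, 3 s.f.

0.878 mg/L

484 L/s = 0.484 m³/s.
4040 L/s = 4.04 m³/s.
27 µg/L = 0.027 mg/L.
Mass balance: 0.118·4.524 = 0.484·Cₑ + 4.04·0.027.
Cₑ = (0.5338 − 0.1091) / 0.484 = 0.8776 mg/L.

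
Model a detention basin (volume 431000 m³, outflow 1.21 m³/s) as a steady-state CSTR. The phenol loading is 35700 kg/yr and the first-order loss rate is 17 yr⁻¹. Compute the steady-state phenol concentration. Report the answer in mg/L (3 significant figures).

0.784 mg/L

Outflow Q = 1.21 m³/s × 3.156e+07 s/yr = 3.818e+07 m³/yr.
Steady-state CSTR mass balance: W = Q·C + k·V·C, so C = W/(Q + kV).
Q + kV = 3.818e+07 + 17·431000 = 4.551e+07 m³/yr.
C = 35700/4.551e+07 = 0.0007844 kg/m³ = 0.7844 mg/L.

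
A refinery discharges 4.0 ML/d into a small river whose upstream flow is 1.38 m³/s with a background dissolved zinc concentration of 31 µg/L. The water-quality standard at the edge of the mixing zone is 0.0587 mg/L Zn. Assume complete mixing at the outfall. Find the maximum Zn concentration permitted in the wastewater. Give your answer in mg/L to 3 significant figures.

0.884 mg/L

4.0 ML/d = 0.0463 m³/s.
31 µg/L = 0.031 mg/L.
Mass balance: 0.0587·1.426 = 0.0463·Cₑ + 1.38·0.031.
Cₑ = (0.08372 − 0.04278) / 0.0463 = 0.8844 mg/L.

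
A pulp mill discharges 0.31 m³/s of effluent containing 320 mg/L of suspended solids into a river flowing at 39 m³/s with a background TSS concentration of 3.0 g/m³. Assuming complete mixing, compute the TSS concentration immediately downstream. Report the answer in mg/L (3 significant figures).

Flow-weighted mixing gives C = (0.31·320 + 39·3) / (0.31 + 39) = 216.2/39.31 = 5.5 mg/L.

5.50 mg/L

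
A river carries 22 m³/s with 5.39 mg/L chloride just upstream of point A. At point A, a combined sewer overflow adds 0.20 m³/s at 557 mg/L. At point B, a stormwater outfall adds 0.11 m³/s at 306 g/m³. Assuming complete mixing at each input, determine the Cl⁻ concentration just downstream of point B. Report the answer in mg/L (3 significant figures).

After input A: C = (22·5.39 + 0.2·557) / 22.2 = 10.36 mg/L.
After input B: C = (22.2·10.36 + 0.11·306) / 22.31 = 11.82 mg/L.

11.8 mg/L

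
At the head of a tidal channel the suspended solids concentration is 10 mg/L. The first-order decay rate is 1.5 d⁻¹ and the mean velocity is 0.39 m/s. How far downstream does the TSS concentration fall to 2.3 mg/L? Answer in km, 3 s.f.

From C = C₀·e^(−kt), t = ln(C₀/C)/k = ln(10/2.3)/1.5 = 1.47/1.5 = 0.9798 d.
Distance = v·t = 0.39 m/s × 8.465e+04 s = 3.301e+04 m = 33.01 km.

33.0 km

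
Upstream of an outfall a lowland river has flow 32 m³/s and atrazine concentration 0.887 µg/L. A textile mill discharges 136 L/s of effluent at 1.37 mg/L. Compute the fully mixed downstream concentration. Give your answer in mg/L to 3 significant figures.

136 L/s = 0.136 m³/s.
0.887 µg/L = 0.000887 mg/L.
By mass balance at complete mixing, C = (0.136·1.37 + 32·0.000887) / (0.136 + 32) = 0.2147/32.14 = 0.006681 mg/L.

0.00668 mg/L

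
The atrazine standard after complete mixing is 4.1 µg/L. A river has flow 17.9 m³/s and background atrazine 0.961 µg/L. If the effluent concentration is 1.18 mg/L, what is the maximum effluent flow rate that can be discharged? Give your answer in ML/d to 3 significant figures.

4.13 ML/d

0.961 µg/L = 0.000961 mg/L.
4.1 µg/L = 0.0041 mg/L.
Mass balance at complete mixing: C_std·(Q_w + Q_r) = Q_w·C_e + Q_r·C_b.
Rearranging, Q_w = Q_r·(C_std − C_b)/(C_e − C_std) = 17.9·(0.0041 − 0.000961) / (1.18 − 0.0041) = 0.04778 m³/s.
= 4.128 ML/d.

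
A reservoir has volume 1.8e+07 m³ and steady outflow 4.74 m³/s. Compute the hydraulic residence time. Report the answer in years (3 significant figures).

Q = 4.74 m³/s × 3.156e+07 s/yr = 1.496e+08 m³/yr.
Hydraulic residence time τ = V/Q = 1.8e+07/1.496e+08 = 0.1203 yr.

0.120 yr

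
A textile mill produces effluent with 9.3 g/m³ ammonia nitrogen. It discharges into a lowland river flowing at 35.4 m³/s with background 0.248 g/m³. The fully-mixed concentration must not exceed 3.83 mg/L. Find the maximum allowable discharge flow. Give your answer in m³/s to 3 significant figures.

23.2 m³/s

Mass balance at complete mixing: C_std·(Q_w + Q_r) = Q_w·C_e + Q_r·C_b.
Rearranging, Q_w = Q_r·(C_std − C_b)/(C_e − C_std) = 35.4·(3.83 − 0.248) / (9.3 − 3.83) = 23.18 m³/s.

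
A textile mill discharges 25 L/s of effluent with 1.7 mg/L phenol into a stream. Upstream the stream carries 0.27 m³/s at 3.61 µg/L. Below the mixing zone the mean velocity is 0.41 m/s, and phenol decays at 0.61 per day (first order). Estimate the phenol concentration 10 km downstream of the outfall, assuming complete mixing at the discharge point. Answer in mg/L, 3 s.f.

0.124 mg/L

25 L/s = 0.025 m³/s.
3.61 µg/L = 0.00361 mg/L.
After complete mixing, C₀ = (0.025·1.7 + 0.27·0.00361) / 0.295 = 0.1474 mg/L.
Travel time t = 1e+04 m / 0.41 m/s = 2.439e+04 s = 0.2823 d.
C = 0.1474·exp(−0.61·0.2823) = 0.1474·0.8418 = 0.1241 mg/L.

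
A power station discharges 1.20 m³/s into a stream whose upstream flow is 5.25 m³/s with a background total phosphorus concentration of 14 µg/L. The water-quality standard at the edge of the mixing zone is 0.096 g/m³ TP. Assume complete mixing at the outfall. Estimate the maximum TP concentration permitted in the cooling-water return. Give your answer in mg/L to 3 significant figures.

0.455 mg/L

14 µg/L = 0.014 mg/L.
Mass balance: 0.096·6.45 = 1.2·Cₑ + 5.25·0.014.
Cₑ = (0.6192 − 0.0735) / 1.2 = 0.4548 mg/L.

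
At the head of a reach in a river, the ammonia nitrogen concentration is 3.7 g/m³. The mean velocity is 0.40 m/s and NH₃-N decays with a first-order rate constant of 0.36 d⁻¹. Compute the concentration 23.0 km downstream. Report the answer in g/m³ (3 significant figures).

2.91 g/m³

Travel time t = 23.0 km / 0.40 m/s = 2.3e+04/0.40 = 5.75e+04 s = 0.6655 d.
First-order decay: C = 3.7·exp(−0.36·0.6655) = 3.7·0.787 = 2.912 g/m³.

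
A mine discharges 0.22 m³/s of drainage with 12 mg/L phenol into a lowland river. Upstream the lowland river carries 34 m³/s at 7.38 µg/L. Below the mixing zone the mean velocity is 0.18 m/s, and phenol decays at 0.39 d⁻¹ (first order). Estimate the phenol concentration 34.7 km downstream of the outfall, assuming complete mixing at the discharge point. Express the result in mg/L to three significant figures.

0.0354 mg/L

7.38 µg/L = 0.00738 mg/L.
After complete mixing, C₀ = (0.22·12 + 34·0.00738) / 34.22 = 0.08448 mg/L.
Travel time t = 3.47e+04 m / 0.18 m/s = 1.928e+05 s = 2.231 d.
C = 0.08448·exp(−0.39·2.231) = 0.08448·0.4189 = 0.03539 mg/L.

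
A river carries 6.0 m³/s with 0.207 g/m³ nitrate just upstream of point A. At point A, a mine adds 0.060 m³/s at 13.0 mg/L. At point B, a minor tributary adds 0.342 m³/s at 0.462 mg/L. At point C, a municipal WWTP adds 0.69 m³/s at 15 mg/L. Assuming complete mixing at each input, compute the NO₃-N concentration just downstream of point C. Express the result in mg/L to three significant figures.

After input A: C = (6·0.207 + 0.06·13) / 6.06 = 0.3337 mg/L.
After input B: C = (6.06·0.3337 + 0.342·0.462) / 6.402 = 0.3405 mg/L.
After input C: C = (6.402·0.3405 + 0.69·15) / 7.092 = 1.767 mg/L.

1.77 mg/L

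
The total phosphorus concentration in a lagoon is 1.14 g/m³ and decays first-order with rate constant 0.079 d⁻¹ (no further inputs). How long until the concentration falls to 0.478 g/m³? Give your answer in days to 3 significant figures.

11.0 d

t = ln(C₀/C)/k = ln(1.14/0.478)/0.079 = 0.8692/0.079 = 11 d.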